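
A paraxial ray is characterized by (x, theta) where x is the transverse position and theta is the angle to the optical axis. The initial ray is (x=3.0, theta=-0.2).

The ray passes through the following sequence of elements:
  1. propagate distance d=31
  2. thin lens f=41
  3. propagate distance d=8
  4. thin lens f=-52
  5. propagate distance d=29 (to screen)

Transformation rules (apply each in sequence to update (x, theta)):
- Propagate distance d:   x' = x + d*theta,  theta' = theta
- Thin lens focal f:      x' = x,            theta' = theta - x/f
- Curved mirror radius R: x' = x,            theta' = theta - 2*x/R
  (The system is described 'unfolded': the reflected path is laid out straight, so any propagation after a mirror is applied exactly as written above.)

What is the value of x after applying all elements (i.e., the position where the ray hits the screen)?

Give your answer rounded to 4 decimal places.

Initial: x=3.0000 theta=-0.2000
After 1 (propagate distance d=31): x=-3.2000 theta=-0.2000
After 2 (thin lens f=41): x=-3.2000 theta=-5/41 (≈-0.1220)
After 3 (propagate distance d=8): x=-856/205 (≈-4.1756) theta=-5/41 (≈-0.1220)
After 4 (thin lens f=-52): x=-856/205 (≈-4.1756) theta=-539/2665 (≈-0.2023)
After 5 (propagate distance d=29 (to screen)): x=-26759/2665 (≈-10.0409) theta=-539/2665 (≈-0.2023)
Rounded to 4 decimal places: x = -10.0409

Answer: -10.0409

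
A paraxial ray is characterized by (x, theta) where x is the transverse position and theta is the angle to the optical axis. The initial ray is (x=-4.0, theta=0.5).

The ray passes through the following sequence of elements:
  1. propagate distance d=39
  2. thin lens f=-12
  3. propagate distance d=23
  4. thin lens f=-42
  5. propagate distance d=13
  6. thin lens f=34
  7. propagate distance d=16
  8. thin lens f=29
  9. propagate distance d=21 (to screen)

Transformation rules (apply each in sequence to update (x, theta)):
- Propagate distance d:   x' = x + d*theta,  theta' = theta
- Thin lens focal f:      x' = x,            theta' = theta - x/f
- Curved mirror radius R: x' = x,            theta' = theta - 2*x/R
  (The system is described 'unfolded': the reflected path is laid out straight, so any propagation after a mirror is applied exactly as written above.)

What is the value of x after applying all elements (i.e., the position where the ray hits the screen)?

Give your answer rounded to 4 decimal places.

Answer: 33.8407

Derivation:
Initial: x=-4.0000 theta=0.5000
After 1 (propagate distance d=39): x=15.5000 theta=0.5000
After 2 (thin lens f=-12): x=15.5000 theta=43/24 (≈1.7917)
After 3 (propagate distance d=23): x=1361/24 (≈56.7083) theta=43/24 (≈1.7917)
After 4 (thin lens f=-42): x=1361/24 (≈56.7083) theta=3167/1008 (≈3.1419)
After 5 (propagate distance d=13): x=98333/1008 (≈97.5526) theta=3167/1008 (≈3.1419)
After 6 (thin lens f=34): x=98333/1008 (≈97.5526) theta=445/1632 (≈0.2727)
After 7 (propagate distance d=16): x=1746421/17136 (≈101.9153) theta=445/1632 (≈0.2727)
After 8 (thin lens f=29): x=1746421/17136 (≈101.9153) theta=-3221837/993888 (≈-3.2416)
After 9 (propagate distance d=21 (to screen)): x=33633841/993888 (≈33.8407) theta=-3221837/993888 (≈-3.2416)
Rounded to 4 decimal places: x = 33.8407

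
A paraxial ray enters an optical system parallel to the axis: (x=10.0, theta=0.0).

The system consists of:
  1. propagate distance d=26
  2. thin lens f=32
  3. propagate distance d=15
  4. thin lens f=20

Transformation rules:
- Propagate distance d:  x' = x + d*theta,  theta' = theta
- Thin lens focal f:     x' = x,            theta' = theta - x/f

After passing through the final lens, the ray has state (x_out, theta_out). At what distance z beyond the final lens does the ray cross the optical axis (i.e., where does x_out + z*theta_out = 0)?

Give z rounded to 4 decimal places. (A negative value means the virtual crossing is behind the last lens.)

Answer: 9.1892

Derivation:
Initial: x=10.0000 theta=0.0000
After 1 (propagate distance d=26): x=10.0000 theta=0.0000
After 2 (thin lens f=32): x=10.0000 theta=-0.3125
After 3 (propagate distance d=15): x=5.3125 theta=-0.3125
After 4 (thin lens f=20): x=5.3125 theta=-37/64 (≈-0.5781)
z_focus = -x_out/theta_out = -(5.3125)/(-37/64) = 340/37 ≈ 9.1892
Rounded to 4 decimal places: z = 9.1892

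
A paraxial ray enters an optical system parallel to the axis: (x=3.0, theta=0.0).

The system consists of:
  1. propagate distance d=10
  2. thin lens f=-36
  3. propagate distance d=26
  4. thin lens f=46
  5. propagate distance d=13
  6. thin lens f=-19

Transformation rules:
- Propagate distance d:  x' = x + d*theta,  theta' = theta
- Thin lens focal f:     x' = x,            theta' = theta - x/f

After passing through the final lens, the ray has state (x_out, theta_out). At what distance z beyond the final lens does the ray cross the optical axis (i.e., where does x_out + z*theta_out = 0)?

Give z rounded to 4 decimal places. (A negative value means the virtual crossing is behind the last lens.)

Initial: x=3.0000 theta=0.0000
After 1 (propagate distance d=10): x=3.0000 theta=0.0000
After 2 (thin lens f=-36): x=3.0000 theta=1/12 (≈0.0833)
After 3 (propagate distance d=26): x=31/6 (≈5.1667) theta=1/12 (≈0.0833)
After 4 (thin lens f=46): x=31/6 (≈5.1667) theta=-2/69 (≈-0.0290)
After 5 (propagate distance d=13): x=661/138 (≈4.7899) theta=-2/69 (≈-0.0290)
After 6 (thin lens f=-19): x=661/138 (≈4.7899) theta=195/874 (≈0.2231)
z_focus = -x_out/theta_out = -(661/138)/(195/874) = -12559/585 ≈ -21.4684
Rounded to 4 decimal places: z = -21.4684

Answer: -21.4684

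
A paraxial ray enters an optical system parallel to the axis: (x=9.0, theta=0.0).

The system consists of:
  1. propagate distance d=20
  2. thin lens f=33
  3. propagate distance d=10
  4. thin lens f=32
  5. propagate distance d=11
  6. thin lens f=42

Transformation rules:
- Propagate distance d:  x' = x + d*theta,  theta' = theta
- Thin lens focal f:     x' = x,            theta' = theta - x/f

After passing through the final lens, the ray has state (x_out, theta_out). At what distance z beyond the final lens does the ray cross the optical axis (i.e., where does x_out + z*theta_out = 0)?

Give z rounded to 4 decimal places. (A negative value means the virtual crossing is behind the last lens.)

Answer: 2.2540

Derivation:
Initial: x=9.0000 theta=0.0000
After 1 (propagate distance d=20): x=9.0000 theta=0.0000
After 2 (thin lens f=33): x=9.0000 theta=-3/11 (≈-0.2727)
After 3 (propagate distance d=10): x=69/11 (≈6.2727) theta=-3/11 (≈-0.2727)
After 4 (thin lens f=32): x=69/11 (≈6.2727) theta=-15/32 (≈-0.4688)
After 5 (propagate distance d=11): x=393/352 (≈1.1165) theta=-15/32 (≈-0.4688)
After 6 (thin lens f=42): x=393/352 (≈1.1165) theta=-2441/4928 (≈-0.4953)
z_focus = -x_out/theta_out = -(393/352)/(-2441/4928) = 5502/2441 ≈ 2.2540
Rounded to 4 decimal places: z = 2.2540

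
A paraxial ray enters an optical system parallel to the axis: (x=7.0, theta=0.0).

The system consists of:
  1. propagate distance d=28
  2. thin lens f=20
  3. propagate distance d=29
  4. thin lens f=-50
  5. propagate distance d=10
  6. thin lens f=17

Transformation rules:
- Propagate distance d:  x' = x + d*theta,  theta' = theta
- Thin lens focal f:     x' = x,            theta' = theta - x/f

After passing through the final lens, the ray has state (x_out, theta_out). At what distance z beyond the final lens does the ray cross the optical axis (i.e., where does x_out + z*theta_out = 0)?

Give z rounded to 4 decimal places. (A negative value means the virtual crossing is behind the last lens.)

Answer: 477.8378

Derivation:
Initial: x=7.0000 theta=0.0000
After 1 (propagate distance d=28): x=7.0000 theta=0.0000
After 2 (thin lens f=20): x=7.0000 theta=-0.3500
After 3 (propagate distance d=29): x=-3.1500 theta=-0.3500
After 4 (thin lens f=-50): x=-3.1500 theta=-0.4130
After 5 (propagate distance d=10): x=-7.2800 theta=-0.4130
After 6 (thin lens f=17): x=-7.2800 theta=259/17000 (≈0.0152)
z_focus = -x_out/theta_out = -(-7.2800)/(259/17000) = 17680/37 ≈ 477.8378
Rounded to 4 decimal places: z = 477.8378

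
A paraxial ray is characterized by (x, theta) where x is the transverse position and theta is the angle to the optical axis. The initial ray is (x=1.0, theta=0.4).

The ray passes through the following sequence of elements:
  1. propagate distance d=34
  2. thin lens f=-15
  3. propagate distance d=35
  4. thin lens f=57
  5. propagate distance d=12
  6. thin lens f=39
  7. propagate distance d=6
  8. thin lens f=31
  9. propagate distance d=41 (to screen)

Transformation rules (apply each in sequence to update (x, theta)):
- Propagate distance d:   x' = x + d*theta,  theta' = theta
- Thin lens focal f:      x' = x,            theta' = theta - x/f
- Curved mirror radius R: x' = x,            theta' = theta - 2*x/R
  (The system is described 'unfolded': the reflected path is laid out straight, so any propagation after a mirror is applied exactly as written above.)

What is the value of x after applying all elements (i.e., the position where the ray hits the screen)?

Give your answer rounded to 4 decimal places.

Answer: -76.6377

Derivation:
Initial: x=1.0000 theta=0.4000
After 1 (propagate distance d=34): x=14.6000 theta=0.4000
After 2 (thin lens f=-15): x=14.6000 theta=103/75 (≈1.3733)
After 3 (propagate distance d=35): x=188/3 (≈62.6667) theta=103/75 (≈1.3733)
After 4 (thin lens f=57): x=188/3 (≈62.6667) theta=1171/4275 (≈0.2739)
After 5 (propagate distance d=12): x=31328/475 (≈65.9537) theta=1171/4275 (≈0.2739)
After 6 (thin lens f=39): x=31328/475 (≈65.9537) theta=-78761/55575 (≈-1.4172)
After 7 (propagate distance d=6): x=212854/3705 (≈57.4505) theta=-78761/55575 (≈-1.4172)
After 8 (thin lens f=31): x=212854/3705 (≈57.4505) theta=-5634401/1722825 (≈-3.2704)
After 9 (propagate distance d=41 (to screen)): x=-132033331/1722825 (≈-76.6377) theta=-5634401/1722825 (≈-3.2704)
Rounded to 4 decimal places: x = -76.6377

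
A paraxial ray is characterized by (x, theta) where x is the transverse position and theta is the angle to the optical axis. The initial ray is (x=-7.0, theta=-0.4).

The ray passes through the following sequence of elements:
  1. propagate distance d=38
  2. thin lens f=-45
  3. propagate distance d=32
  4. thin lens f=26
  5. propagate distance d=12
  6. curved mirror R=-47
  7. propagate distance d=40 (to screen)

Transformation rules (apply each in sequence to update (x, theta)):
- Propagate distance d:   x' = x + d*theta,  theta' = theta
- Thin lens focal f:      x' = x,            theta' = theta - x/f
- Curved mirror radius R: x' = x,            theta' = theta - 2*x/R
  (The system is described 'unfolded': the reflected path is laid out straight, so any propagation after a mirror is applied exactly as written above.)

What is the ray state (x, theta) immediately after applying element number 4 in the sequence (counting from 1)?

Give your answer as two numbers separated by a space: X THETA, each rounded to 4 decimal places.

Answer: -50.7867 1.0600

Derivation:
Initial: x=-7.0000 theta=-0.4000
After 1 (propagate distance d=38): x=-22.2000 theta=-0.4000
After 2 (thin lens f=-45): x=-22.2000 theta=-67/75 (≈-0.8933)
After 3 (propagate distance d=32): x=-3809/75 (≈-50.7867) theta=-67/75 (≈-0.8933)
After 4 (thin lens f=26): x=-3809/75 (≈-50.7867) theta=1.0600
Rounded to 4 decimal places: x = -50.7867, theta = 1.0600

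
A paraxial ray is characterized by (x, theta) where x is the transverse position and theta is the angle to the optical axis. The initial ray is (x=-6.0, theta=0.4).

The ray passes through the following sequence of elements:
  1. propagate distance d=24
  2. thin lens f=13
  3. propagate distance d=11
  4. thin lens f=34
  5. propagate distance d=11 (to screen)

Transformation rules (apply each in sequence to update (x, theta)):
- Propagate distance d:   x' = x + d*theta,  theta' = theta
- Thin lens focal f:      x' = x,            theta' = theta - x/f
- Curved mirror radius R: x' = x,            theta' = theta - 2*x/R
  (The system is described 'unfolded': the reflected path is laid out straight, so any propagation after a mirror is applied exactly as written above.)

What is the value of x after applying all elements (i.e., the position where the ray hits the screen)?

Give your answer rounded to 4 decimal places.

Answer: 4.7050

Derivation:
Initial: x=-6.0000 theta=0.4000
After 1 (propagate distance d=24): x=3.6000 theta=0.4000
After 2 (thin lens f=13): x=3.6000 theta=8/65 (≈0.1231)
After 3 (propagate distance d=11): x=322/65 (≈4.9538) theta=8/65 (≈0.1231)
After 4 (thin lens f=34): x=322/65 (≈4.9538) theta=-5/221 (≈-0.0226)
After 5 (propagate distance d=11 (to screen)): x=5199/1105 (≈4.7050) theta=-5/221 (≈-0.0226)
Rounded to 4 decimal places: x = 4.7050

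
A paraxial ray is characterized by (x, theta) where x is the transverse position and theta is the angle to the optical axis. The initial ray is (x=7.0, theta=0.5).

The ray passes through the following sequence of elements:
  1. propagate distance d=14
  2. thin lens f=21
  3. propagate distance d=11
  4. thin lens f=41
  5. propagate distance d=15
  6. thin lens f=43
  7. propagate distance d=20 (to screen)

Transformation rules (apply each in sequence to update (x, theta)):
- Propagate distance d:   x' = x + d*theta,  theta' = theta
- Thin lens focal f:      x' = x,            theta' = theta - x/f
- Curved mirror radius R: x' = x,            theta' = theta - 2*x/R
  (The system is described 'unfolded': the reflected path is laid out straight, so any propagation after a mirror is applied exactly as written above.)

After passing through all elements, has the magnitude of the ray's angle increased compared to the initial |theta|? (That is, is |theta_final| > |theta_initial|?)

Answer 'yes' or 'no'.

Initial: x=7.0000 theta=0.5000
After 1 (propagate distance d=14): x=14.0000 theta=0.5000
After 2 (thin lens f=21): x=14.0000 theta=-1/6 (≈-0.1667)
After 3 (propagate distance d=11): x=73/6 (≈12.1667) theta=-1/6 (≈-0.1667)
After 4 (thin lens f=41): x=73/6 (≈12.1667) theta=-19/41 (≈-0.4634)
After 5 (propagate distance d=15): x=1283/246 (≈5.2154) theta=-19/41 (≈-0.4634)
After 6 (thin lens f=43): x=1283/246 (≈5.2154) theta=-6185/10578 (≈-0.5847)
After 7 (propagate distance d=20 (to screen)): x=-68531/10578 (≈-6.4786) theta=-6185/10578 (≈-0.5847)
|theta_initial|=0.5000 |theta_final|=6185/10578 (≈0.5847) -> increased

Answer: yes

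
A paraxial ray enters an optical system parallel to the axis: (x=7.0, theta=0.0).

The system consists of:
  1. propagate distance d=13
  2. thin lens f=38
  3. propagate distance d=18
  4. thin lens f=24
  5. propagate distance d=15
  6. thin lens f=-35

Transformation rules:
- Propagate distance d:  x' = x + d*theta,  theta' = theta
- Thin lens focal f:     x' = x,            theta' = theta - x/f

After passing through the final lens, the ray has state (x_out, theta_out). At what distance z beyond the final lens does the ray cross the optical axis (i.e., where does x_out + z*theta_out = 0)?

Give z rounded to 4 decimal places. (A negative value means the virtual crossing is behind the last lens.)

Initial: x=7.0000 theta=0.0000
After 1 (propagate distance d=13): x=7.0000 theta=0.0000
After 2 (thin lens f=38): x=7.0000 theta=-7/38 (≈-0.1842)
After 3 (propagate distance d=18): x=70/19 (≈3.6842) theta=-7/38 (≈-0.1842)
After 4 (thin lens f=24): x=70/19 (≈3.6842) theta=-77/228 (≈-0.3377)
After 5 (propagate distance d=15): x=-105/76 (≈-1.3816) theta=-77/228 (≈-0.3377)
After 6 (thin lens f=-35): x=-105/76 (≈-1.3816) theta=-43/114 (≈-0.3772)
z_focus = -x_out/theta_out = -(-105/76)/(-43/114) = -315/86 ≈ -3.6628
Rounded to 4 decimal places: z = -3.6628

Answer: -3.6628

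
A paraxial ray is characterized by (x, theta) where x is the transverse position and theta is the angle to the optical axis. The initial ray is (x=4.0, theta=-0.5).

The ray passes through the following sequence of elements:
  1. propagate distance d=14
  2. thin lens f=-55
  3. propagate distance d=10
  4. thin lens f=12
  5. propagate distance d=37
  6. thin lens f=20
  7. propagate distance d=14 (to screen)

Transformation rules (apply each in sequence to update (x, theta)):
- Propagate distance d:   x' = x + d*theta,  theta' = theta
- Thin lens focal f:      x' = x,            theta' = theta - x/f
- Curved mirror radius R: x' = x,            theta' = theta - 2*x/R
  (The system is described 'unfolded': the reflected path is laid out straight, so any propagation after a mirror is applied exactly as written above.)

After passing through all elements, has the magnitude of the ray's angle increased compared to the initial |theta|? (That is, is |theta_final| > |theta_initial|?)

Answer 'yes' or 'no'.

Initial: x=4.0000 theta=-0.5000
After 1 (propagate distance d=14): x=-3.0000 theta=-0.5000
After 2 (thin lens f=-55): x=-3.0000 theta=-61/110 (≈-0.5545)
After 3 (propagate distance d=10): x=-94/11 (≈-8.5455) theta=-61/110 (≈-0.5545)
After 4 (thin lens f=12): x=-94/11 (≈-8.5455) theta=26/165 (≈0.1576)
After 5 (propagate distance d=37): x=-448/165 (≈-2.7152) theta=26/165 (≈0.1576)
After 6 (thin lens f=20): x=-448/165 (≈-2.7152) theta=22/75 (≈0.2933)
After 7 (propagate distance d=14 (to screen)): x=1148/825 (≈1.3915) theta=22/75 (≈0.2933)
|theta_initial|=0.5000 |theta_final|=22/75 (≈0.2933) -> not increased

Answer: no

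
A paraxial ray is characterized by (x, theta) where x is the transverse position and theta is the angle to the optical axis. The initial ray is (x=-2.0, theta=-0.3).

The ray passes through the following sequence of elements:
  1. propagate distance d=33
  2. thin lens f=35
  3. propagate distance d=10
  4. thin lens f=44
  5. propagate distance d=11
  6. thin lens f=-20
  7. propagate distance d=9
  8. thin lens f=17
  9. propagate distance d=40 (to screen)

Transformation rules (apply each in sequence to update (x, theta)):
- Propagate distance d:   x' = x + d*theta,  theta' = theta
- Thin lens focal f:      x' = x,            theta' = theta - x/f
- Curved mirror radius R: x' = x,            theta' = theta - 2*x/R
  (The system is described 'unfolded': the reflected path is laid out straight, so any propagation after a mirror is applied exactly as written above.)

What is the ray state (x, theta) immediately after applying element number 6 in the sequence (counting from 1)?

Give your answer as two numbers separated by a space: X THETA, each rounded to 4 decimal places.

Answer: -8.1850 -0.1079

Derivation:
Initial: x=-2.0000 theta=-0.3000
After 1 (propagate distance d=33): x=-11.9000 theta=-0.3000
After 2 (thin lens f=35): x=-11.9000 theta=0.0400
After 3 (propagate distance d=10): x=-11.5000 theta=0.0400
After 4 (thin lens f=44): x=-11.5000 theta=663/2200 (≈0.3014)
After 5 (propagate distance d=11): x=-8.1850 theta=663/2200 (≈0.3014)
After 6 (thin lens f=-20): x=-8.1850 theta=-4747/44000 (≈-0.1079)
Rounded to 4 decimal places: x = -8.1850, theta = -0.1079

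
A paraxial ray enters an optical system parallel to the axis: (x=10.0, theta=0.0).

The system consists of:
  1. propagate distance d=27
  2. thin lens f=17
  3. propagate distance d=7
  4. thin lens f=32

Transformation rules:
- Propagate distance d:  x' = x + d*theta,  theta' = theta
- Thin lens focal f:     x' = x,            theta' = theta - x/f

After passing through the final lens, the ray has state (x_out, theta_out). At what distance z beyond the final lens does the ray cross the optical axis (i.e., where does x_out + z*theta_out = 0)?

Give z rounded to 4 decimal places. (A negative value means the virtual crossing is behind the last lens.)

Answer: 7.6190

Derivation:
Initial: x=10.0000 theta=0.0000
After 1 (propagate distance d=27): x=10.0000 theta=0.0000
After 2 (thin lens f=17): x=10.0000 theta=-10/17 (≈-0.5882)
After 3 (propagate distance d=7): x=100/17 (≈5.8824) theta=-10/17 (≈-0.5882)
After 4 (thin lens f=32): x=100/17 (≈5.8824) theta=-105/136 (≈-0.7721)
z_focus = -x_out/theta_out = -(100/17)/(-105/136) = 160/21 ≈ 7.6190
Rounded to 4 decimal places: z = 7.6190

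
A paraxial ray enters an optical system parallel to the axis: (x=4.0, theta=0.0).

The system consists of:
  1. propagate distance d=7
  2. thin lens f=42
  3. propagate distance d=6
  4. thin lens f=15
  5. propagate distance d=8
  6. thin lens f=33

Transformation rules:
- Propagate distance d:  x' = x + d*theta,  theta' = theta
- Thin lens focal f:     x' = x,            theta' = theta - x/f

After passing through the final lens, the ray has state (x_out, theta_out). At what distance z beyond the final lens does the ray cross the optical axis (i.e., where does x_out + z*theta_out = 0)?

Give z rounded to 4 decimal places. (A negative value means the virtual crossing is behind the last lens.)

Initial: x=4.0000 theta=0.0000
After 1 (propagate distance d=7): x=4.0000 theta=0.0000
After 2 (thin lens f=42): x=4.0000 theta=-2/21 (≈-0.0952)
After 3 (propagate distance d=6): x=24/7 (≈3.4286) theta=-2/21 (≈-0.0952)
After 4 (thin lens f=15): x=24/7 (≈3.4286) theta=-34/105 (≈-0.3238)
After 5 (propagate distance d=8): x=88/105 (≈0.8381) theta=-34/105 (≈-0.3238)
After 6 (thin lens f=33): x=88/105 (≈0.8381) theta=-22/63 (≈-0.3492)
z_focus = -x_out/theta_out = -(88/105)/(-22/63) = 2.4000
Rounded to 4 decimal places: z = 2.4000

Answer: 2.4000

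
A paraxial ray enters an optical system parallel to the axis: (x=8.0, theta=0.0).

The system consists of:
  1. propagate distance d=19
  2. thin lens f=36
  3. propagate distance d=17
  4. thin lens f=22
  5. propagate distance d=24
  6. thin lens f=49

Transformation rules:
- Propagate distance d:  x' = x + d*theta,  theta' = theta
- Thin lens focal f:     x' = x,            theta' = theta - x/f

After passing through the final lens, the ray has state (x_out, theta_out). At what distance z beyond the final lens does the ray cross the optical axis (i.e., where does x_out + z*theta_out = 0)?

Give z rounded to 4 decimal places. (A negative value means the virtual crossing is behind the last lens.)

Initial: x=8.0000 theta=0.0000
After 1 (propagate distance d=19): x=8.0000 theta=0.0000
After 2 (thin lens f=36): x=8.0000 theta=-2/9 (≈-0.2222)
After 3 (propagate distance d=17): x=38/9 (≈4.2222) theta=-2/9 (≈-0.2222)
After 4 (thin lens f=22): x=38/9 (≈4.2222) theta=-41/99 (≈-0.4141)
After 5 (propagate distance d=24): x=-566/99 (≈-5.7172) theta=-41/99 (≈-0.4141)
After 6 (thin lens f=49): x=-566/99 (≈-5.7172) theta=-481/1617 (≈-0.2975)
z_focus = -x_out/theta_out = -(-566/99)/(-481/1617) = -27734/1443 ≈ -19.2197
Rounded to 4 decimal places: z = -19.2197

Answer: -19.2197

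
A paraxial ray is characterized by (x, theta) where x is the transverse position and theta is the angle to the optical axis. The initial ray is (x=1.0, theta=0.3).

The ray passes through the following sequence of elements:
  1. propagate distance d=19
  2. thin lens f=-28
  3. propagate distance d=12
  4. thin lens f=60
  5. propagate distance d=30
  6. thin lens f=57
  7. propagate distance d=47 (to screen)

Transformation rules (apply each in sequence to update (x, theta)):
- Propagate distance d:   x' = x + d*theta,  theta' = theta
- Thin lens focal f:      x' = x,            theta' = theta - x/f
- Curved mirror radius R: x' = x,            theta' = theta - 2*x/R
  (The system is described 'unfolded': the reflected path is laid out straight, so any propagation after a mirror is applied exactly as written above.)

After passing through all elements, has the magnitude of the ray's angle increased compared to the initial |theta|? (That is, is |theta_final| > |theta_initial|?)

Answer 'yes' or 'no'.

Initial: x=1.0000 theta=0.3000
After 1 (propagate distance d=19): x=6.7000 theta=0.3000
After 2 (thin lens f=-28): x=6.7000 theta=151/280 (≈0.5393)
After 3 (propagate distance d=12): x=461/35 (≈13.1714) theta=151/280 (≈0.5393)
After 4 (thin lens f=60): x=461/35 (≈13.1714) theta=1343/4200 (≈0.3198)
After 5 (propagate distance d=30): x=3187/140 (≈22.7643) theta=1343/4200 (≈0.3198)
After 6 (thin lens f=57): x=3187/140 (≈22.7643) theta=-6353/79800 (≈-0.0796)
After 7 (propagate distance d=47 (to screen)): x=216857/11400 (≈19.0225) theta=-6353/79800 (≈-0.0796)
|theta_initial|=0.3000 |theta_final|=6353/79800 (≈0.0796) -> not increased

Answer: no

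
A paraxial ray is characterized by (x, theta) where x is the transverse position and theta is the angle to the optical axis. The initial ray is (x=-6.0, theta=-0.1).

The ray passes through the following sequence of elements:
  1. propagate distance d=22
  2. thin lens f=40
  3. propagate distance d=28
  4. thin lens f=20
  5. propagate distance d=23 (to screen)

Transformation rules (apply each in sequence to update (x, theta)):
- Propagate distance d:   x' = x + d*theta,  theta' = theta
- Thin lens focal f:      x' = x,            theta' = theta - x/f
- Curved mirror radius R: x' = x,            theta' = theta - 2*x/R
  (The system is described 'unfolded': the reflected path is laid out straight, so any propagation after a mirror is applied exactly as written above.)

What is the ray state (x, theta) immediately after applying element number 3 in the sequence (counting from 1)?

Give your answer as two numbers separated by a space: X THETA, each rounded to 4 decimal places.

Answer: -5.2600 0.1050

Derivation:
Initial: x=-6.0000 theta=-0.1000
After 1 (propagate distance d=22): x=-8.2000 theta=-0.1000
After 2 (thin lens f=40): x=-8.2000 theta=0.1050
After 3 (propagate distance d=28): x=-5.2600 theta=0.1050
Rounded to 4 decimal places: x = -5.2600, theta = 0.1050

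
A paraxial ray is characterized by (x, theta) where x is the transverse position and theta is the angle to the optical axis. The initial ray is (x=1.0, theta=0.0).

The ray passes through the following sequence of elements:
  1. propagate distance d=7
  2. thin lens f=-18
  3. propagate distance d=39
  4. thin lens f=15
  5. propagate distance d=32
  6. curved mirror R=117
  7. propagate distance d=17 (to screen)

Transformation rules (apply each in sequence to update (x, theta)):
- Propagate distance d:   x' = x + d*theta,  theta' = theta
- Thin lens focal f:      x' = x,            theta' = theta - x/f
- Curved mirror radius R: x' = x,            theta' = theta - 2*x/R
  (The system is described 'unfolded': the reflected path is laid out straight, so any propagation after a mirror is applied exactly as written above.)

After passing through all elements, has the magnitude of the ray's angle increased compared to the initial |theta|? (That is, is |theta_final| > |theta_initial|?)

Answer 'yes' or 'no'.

Initial: x=1.0000 theta=0.0000
After 1 (propagate distance d=7): x=1.0000 theta=0.0000
After 2 (thin lens f=-18): x=1.0000 theta=1/18 (≈0.0556)
After 3 (propagate distance d=39): x=19/6 (≈3.1667) theta=1/18 (≈0.0556)
After 4 (thin lens f=15): x=19/6 (≈3.1667) theta=-7/45 (≈-0.1556)
After 5 (propagate distance d=32): x=-163/90 (≈-1.8111) theta=-7/45 (≈-0.1556)
After 6 (curved mirror R=117): x=-163/90 (≈-1.8111) theta=-656/5265 (≈-0.1246)
After 7 (propagate distance d=17 (to screen)): x=-8275/2106 (≈-3.9292) theta=-656/5265 (≈-0.1246)
|theta_initial|=0.0000 |theta_final|=656/5265 (≈0.1246) -> increased

Answer: yes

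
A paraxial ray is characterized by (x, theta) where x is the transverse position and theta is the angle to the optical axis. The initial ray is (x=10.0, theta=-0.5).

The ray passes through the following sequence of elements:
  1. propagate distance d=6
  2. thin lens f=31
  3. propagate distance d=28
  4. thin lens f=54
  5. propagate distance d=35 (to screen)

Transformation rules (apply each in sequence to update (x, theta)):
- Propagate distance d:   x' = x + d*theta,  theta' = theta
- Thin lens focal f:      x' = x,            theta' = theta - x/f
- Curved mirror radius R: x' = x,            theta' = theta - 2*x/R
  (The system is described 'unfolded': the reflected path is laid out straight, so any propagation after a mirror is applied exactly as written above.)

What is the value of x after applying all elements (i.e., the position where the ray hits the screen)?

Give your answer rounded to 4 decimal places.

Answer: -30.0908

Derivation:
Initial: x=10.0000 theta=-0.5000
After 1 (propagate distance d=6): x=7.0000 theta=-0.5000
After 2 (thin lens f=31): x=7.0000 theta=-45/62 (≈-0.7258)
After 3 (propagate distance d=28): x=-413/31 (≈-13.3226) theta=-45/62 (≈-0.7258)
After 4 (thin lens f=54): x=-413/31 (≈-13.3226) theta=-401/837 (≈-0.4791)
After 5 (propagate distance d=35 (to screen)): x=-25186/837 (≈-30.0908) theta=-401/837 (≈-0.4791)
Rounded to 4 decimal places: x = -30.0908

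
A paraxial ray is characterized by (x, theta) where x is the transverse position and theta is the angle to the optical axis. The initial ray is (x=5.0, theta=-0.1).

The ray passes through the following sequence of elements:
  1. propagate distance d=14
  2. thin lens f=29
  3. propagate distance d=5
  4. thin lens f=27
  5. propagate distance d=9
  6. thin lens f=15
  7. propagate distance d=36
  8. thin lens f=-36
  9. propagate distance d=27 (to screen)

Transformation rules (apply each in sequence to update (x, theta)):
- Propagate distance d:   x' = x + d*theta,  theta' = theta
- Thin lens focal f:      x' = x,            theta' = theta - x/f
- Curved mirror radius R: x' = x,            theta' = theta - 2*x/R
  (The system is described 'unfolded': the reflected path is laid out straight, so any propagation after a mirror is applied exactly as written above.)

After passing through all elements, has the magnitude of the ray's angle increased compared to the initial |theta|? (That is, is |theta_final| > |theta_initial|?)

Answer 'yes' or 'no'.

Answer: yes

Derivation:
Initial: x=5.0000 theta=-0.1000
After 1 (propagate distance d=14): x=3.6000 theta=-0.1000
After 2 (thin lens f=29): x=3.6000 theta=-13/58 (≈-0.2241)
After 3 (propagate distance d=5): x=719/290 (≈2.4793) theta=-13/58 (≈-0.2241)
After 4 (thin lens f=27): x=719/290 (≈2.4793) theta=-1237/3915 (≈-0.3160)
After 5 (propagate distance d=9): x=-317/870 (≈-0.3644) theta=-1237/3915 (≈-0.3160)
After 6 (thin lens f=15): x=-317/870 (≈-0.3644) theta=-11419/39150 (≈-0.2917)
After 7 (propagate distance d=36): x=-47261/4350 (≈-10.8646) theta=-11419/39150 (≈-0.2917)
After 8 (thin lens f=-36): x=-47261/4350 (≈-10.8646) theta=-30979/52200 (≈-0.5935)
After 9 (propagate distance d=27 (to screen)): x=-93571/3480 (≈-26.8882) theta=-30979/52200 (≈-0.5935)
|theta_initial|=0.1000 |theta_final|=30979/52200 (≈0.5935) -> increased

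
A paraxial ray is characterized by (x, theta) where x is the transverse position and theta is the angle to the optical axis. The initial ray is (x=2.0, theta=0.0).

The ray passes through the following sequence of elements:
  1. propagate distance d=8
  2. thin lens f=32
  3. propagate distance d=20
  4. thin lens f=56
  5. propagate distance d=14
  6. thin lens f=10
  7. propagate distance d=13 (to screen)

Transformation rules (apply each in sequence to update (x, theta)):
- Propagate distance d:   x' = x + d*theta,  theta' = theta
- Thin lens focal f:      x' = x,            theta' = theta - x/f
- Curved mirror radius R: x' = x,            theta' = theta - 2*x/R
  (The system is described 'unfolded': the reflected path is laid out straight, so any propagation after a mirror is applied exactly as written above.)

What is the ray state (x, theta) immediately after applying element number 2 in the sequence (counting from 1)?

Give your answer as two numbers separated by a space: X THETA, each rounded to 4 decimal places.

Answer: 2.0000 -0.0625

Derivation:
Initial: x=2.0000 theta=0.0000
After 1 (propagate distance d=8): x=2.0000 theta=0.0000
After 2 (thin lens f=32): x=2.0000 theta=-0.0625
Rounded to 4 decimal places: x = 2.0000, theta = -0.0625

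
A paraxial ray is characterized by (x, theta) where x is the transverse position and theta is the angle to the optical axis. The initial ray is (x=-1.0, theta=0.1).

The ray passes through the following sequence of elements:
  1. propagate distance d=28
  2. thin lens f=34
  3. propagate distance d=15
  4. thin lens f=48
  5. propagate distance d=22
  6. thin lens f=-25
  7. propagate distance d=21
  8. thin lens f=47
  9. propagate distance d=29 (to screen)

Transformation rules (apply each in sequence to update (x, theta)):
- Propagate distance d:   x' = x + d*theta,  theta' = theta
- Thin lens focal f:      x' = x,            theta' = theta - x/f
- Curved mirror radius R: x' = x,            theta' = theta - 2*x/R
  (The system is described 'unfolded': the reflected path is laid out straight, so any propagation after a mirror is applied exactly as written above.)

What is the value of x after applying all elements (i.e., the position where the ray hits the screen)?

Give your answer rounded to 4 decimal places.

Answer: 4.2709

Derivation:
Initial: x=-1.0000 theta=0.1000
After 1 (propagate distance d=28): x=1.8000 theta=0.1000
After 2 (thin lens f=34): x=1.8000 theta=4/85 (≈0.0471)
After 3 (propagate distance d=15): x=213/85 (≈2.5059) theta=4/85 (≈0.0471)
After 4 (thin lens f=48): x=213/85 (≈2.5059) theta=-7/1360 (≈-0.0051)
After 5 (propagate distance d=22): x=1627/680 (≈2.3926) theta=-7/1360 (≈-0.0051)
After 6 (thin lens f=-25): x=1627/680 (≈2.3926) theta=3079/34000 (≈0.0906)
After 7 (propagate distance d=21): x=146009/34000 (≈4.2944) theta=3079/34000 (≈0.0906)
After 8 (thin lens f=47): x=146009/34000 (≈4.2944) theta=-81/99875 (≈-0.0008)
After 9 (propagate distance d=29 (to screen)): x=6824839/1598000 (≈4.2709) theta=-81/99875 (≈-0.0008)
Rounded to 4 decimal places: x = 4.2709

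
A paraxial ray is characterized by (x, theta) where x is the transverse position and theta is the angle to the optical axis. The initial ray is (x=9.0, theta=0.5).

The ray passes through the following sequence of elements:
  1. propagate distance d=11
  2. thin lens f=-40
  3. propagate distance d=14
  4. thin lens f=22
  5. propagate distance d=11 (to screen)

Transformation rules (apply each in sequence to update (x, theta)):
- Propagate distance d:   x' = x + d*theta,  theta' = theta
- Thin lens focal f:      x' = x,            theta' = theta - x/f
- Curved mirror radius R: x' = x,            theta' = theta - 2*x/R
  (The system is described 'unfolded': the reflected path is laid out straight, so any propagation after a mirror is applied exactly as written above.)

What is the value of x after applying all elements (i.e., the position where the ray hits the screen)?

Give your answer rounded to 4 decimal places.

Answer: 22.7750

Derivation:
Initial: x=9.0000 theta=0.5000
After 1 (propagate distance d=11): x=14.5000 theta=0.5000
After 2 (thin lens f=-40): x=14.5000 theta=0.8625
After 3 (propagate distance d=14): x=26.5750 theta=0.8625
After 4 (thin lens f=22): x=26.5750 theta=-19/55 (≈-0.3455)
After 5 (propagate distance d=11 (to screen)): x=22.7750 theta=-19/55 (≈-0.3455)
Rounded to 4 decimal places: x = 22.7750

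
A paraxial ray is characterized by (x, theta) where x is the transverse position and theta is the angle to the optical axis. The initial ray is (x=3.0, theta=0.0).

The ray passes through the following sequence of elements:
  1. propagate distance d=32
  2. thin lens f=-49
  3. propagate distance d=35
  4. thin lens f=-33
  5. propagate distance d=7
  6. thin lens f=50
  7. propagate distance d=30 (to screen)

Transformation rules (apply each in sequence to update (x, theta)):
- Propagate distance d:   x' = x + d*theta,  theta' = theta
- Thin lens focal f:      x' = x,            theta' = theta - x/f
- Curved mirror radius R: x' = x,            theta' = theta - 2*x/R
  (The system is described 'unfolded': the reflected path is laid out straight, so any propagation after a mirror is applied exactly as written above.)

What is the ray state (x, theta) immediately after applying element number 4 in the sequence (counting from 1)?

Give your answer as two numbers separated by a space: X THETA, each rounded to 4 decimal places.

Answer: 5.1429 0.2171

Derivation:
Initial: x=3.0000 theta=0.0000
After 1 (propagate distance d=32): x=3.0000 theta=0.0000
After 2 (thin lens f=-49): x=3.0000 theta=3/49 (≈0.0612)
After 3 (propagate distance d=35): x=36/7 (≈5.1429) theta=3/49 (≈0.0612)
After 4 (thin lens f=-33): x=36/7 (≈5.1429) theta=117/539 (≈0.2171)
Rounded to 4 decimal places: x = 5.1429, theta = 0.2171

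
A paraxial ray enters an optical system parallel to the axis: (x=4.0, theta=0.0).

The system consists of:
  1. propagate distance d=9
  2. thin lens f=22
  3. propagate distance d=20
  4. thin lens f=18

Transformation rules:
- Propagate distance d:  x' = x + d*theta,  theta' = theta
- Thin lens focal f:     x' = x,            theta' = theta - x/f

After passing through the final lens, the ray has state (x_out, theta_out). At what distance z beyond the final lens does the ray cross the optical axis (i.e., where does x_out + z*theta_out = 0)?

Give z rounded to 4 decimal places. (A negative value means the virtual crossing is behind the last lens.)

Answer: 1.8000

Derivation:
Initial: x=4.0000 theta=0.0000
After 1 (propagate distance d=9): x=4.0000 theta=0.0000
After 2 (thin lens f=22): x=4.0000 theta=-2/11 (≈-0.1818)
After 3 (propagate distance d=20): x=4/11 (≈0.3636) theta=-2/11 (≈-0.1818)
After 4 (thin lens f=18): x=4/11 (≈0.3636) theta=-20/99 (≈-0.2020)
z_focus = -x_out/theta_out = -(4/11)/(-20/99) = 1.8000
Rounded to 4 decimal places: z = 1.8000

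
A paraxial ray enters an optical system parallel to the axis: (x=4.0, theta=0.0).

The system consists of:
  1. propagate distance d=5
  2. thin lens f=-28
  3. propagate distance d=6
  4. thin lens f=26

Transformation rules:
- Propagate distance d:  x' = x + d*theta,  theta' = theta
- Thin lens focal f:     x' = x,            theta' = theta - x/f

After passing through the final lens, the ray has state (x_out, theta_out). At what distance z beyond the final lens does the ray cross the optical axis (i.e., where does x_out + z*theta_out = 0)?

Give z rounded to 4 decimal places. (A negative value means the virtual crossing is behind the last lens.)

Answer: 110.5000

Derivation:
Initial: x=4.0000 theta=0.0000
After 1 (propagate distance d=5): x=4.0000 theta=0.0000
After 2 (thin lens f=-28): x=4.0000 theta=1/7 (≈0.1429)
After 3 (propagate distance d=6): x=34/7 (≈4.8571) theta=1/7 (≈0.1429)
After 4 (thin lens f=26): x=34/7 (≈4.8571) theta=-4/91 (≈-0.0440)
z_focus = -x_out/theta_out = -(34/7)/(-4/91) = 110.5000
Rounded to 4 decimal places: z = 110.5000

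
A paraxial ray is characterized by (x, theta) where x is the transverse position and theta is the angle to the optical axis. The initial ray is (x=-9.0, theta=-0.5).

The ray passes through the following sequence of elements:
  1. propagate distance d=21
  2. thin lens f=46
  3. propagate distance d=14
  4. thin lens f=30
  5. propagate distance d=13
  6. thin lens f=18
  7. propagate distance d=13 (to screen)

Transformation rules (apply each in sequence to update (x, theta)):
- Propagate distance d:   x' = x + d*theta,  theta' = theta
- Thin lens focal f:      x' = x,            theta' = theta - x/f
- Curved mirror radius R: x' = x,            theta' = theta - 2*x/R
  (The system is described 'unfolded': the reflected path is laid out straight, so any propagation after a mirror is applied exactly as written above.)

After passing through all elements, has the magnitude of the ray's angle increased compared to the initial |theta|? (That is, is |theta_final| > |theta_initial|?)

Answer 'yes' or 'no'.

Initial: x=-9.0000 theta=-0.5000
After 1 (propagate distance d=21): x=-19.5000 theta=-0.5000
After 2 (thin lens f=46): x=-19.5000 theta=-7/92 (≈-0.0761)
After 3 (propagate distance d=14): x=-473/23 (≈-20.5652) theta=-7/92 (≈-0.0761)
After 4 (thin lens f=30): x=-473/23 (≈-20.5652) theta=841/1380 (≈0.6094)
After 5 (propagate distance d=13): x=-17447/1380 (≈-12.6428) theta=841/1380 (≈0.6094)
After 6 (thin lens f=18): x=-17447/1380 (≈-12.6428) theta=6517/4968 (≈1.3118)
After 7 (propagate distance d=13 (to screen)): x=109559/24840 (≈4.4106) theta=6517/4968 (≈1.3118)
|theta_initial|=0.5000 |theta_final|=6517/4968 (≈1.3118) -> increased

Answer: yes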